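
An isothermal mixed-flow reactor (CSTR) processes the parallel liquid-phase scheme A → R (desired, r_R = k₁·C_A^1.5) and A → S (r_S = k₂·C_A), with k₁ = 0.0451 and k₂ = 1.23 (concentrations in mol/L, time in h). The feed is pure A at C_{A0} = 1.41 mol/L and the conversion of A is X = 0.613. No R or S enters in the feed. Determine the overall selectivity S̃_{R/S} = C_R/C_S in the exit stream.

Exit C_A = C_{A0}(1−X) = 1.41×0.387 = 0.5457 mol/L.
In a CSTR the entire volume is at exit conditions, so r_R = 0.0451×0.5457^1.5 = 0.01818 and r_S = 1.23×0.5457 = 0.6712.
Overall selectivity = C_R/C_S = r_Rτ/(r_Sτ) = r_R/r_S = 0.0271.

0.0271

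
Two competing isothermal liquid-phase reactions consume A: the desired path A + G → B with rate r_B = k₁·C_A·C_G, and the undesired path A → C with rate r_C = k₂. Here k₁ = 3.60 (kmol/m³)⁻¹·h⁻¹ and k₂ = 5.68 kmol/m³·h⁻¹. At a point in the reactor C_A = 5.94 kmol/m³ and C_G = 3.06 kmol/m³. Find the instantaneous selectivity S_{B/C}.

11.5

S_{B/C} = r_B/r_C = (k₁·C_A·C_G)/(k₂) = (k₁/k₂)·C_A·C_G.
= (3.60×5.940×3.060) / (5.68) = 65.44/5.680 = 11.5.
Since the desired path is higher order in A, keeping C_A high (PFR or concentrated feed) favours B.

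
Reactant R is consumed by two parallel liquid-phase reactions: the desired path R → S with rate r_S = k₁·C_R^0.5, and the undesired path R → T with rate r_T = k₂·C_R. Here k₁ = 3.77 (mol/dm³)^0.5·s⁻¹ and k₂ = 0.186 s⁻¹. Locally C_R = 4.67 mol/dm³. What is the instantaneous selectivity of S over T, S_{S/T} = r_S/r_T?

S_{S/T} = r_S/r_T = (k₁·C_R^0.5)/(k₂·C_R) = (k₁/k₂)·C_R^-0.5.
= (3.77×4.670^0.5) / (0.186×4.670) = 8.147/0.8686 = 9.38.
The undesired path is higher order in R, so low C_R (CSTR or dilute feed) favours S.

9.38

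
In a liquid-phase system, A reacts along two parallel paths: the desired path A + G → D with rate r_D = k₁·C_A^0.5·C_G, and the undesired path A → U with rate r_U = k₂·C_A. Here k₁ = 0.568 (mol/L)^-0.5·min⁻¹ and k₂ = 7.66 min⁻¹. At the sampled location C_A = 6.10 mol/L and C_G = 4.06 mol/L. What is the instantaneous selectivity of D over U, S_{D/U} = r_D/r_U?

S_{D/U} = r_D/r_U = (k₁·C_A^0.5·C_G)/(k₂·C_A) = (k₁/k₂)·C_A^-0.5·C_G.
= (0.568×6.100^0.5×4.060) / (7.66×6.100) = 5.696/46.73 = 0.122.
The undesired path is higher order in A, so low C_A (CSTR or dilute feed) favours D.

0.122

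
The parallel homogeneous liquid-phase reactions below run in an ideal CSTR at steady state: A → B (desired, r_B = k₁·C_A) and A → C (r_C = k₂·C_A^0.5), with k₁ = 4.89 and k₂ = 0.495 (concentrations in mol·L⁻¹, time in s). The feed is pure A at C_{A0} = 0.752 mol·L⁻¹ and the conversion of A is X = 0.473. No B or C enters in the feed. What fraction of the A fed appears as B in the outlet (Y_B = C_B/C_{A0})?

Exit C_A = C_{A0}(1−X) = 0.752×0.527 = 0.3963 mol·L⁻¹.
Rates in a CSTR are evaluated at the outlet concentration: r_B = 4.89×0.3963 = 1.938, r_C = 0.495×0.3963^0.5 = 0.3116.
Fraction of consumed A going to B: r_B/(r_B+r_C) = 0.8615.
C_B = 0.8615·C_{A0}·X = 0.8615×0.752×0.473 = 0.306 mol·L⁻¹; Y_B = C_B/C_{A0} = 0.407.

0.407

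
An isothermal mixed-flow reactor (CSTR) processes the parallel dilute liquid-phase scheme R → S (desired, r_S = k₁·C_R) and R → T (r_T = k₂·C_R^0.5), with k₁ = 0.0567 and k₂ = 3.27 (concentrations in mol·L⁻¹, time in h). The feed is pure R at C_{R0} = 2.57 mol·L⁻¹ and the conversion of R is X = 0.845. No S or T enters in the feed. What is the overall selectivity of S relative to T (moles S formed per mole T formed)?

Exit C_R = C_{R0}(1−X) = 2.57×0.155 = 0.3984 mol·L⁻¹.
A CSTR operates uniformly at the exit composition, giving r_S = 0.02259 and r_T = 2.064 (each k·C_R^n at C_R = 0.3984).
Overall selectivity = C_S/C_T = r_Sτ/(r_Tτ) = r_S/r_T = 0.0109.

0.0109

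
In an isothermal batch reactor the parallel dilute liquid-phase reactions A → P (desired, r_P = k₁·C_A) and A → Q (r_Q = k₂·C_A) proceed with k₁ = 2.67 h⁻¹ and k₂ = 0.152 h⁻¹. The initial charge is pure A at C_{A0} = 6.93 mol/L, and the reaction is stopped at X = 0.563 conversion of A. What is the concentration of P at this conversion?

C_A = C_{A0}(1−X) = 3.028 mol/L.
Both paths are first order in A, so the instantaneous fraction to P is constant: dC_P/d(−C_A) = k₁/(k₁+k₂) = 0.9461.
C_P = 0.9461·(C_{A0}−C_A) = 0.9461×3.902 = 3.69 mol/L.

3.69 mol/L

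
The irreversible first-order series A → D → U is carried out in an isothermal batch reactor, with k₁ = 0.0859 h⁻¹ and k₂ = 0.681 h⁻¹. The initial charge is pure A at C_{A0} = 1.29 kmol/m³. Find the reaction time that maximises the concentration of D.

Setting dC_D/dt = 0 gives t_opt = ln(k₂/k₁)/(k₂−k₁).
= ln(0.681/0.0859)/(0.681−0.0859) = ln(7.928)/0.5951 = 2.070/0.5951 = 3.48 h.

3.48 h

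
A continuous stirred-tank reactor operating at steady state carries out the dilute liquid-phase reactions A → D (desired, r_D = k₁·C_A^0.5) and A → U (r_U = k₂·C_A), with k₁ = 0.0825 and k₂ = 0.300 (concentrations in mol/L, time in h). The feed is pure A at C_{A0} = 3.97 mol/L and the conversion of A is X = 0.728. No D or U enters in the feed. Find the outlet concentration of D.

Exit C_A = C_{A0}(1−X) = 3.97×0.272 = 1.080 mol/L.
In a CSTR the entire volume is at exit conditions, so r_D = 0.0825×1.080^0.5 = 0.08573 and r_U = 0.300×1.080 = 0.3240.
Fraction of consumed A going to D: r_D/(r_D+r_U) = 0.2093.
C_D = 0.2093·C_{A0}·X = 0.2093×3.97×0.728 = 0.605 mol/L.

0.605 mol/L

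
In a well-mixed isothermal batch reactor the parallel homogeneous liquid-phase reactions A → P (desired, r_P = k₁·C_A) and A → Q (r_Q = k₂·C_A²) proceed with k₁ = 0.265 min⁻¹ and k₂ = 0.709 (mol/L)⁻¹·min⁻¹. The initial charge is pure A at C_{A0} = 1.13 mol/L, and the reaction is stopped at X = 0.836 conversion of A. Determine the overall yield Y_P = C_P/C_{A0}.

C_A = C_{A0}(1−X) = 0.1853 mol/L.
Along a PFR/batch, dC_P/dC_A = −r_P/(r_P+r_Q) = −k₁/(k₁+k₂·C_A).
Integrating from C_{A0} to C_A: C_P = (0.265/0.709)·ln[(0.265+0.709·1.13)/(0.265+0.709·0.185)] = 0.3738·ln(1.066/0.3964) = 0.3698 mol/L.
Y_P = C_P/C_{A0} = 0.3698/1.13 = 0.327.

0.327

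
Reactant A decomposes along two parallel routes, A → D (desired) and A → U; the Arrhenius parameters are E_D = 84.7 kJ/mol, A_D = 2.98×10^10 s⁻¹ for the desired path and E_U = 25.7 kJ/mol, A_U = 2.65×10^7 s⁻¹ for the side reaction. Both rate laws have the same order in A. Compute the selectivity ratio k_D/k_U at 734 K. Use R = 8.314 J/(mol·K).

k_D/k_U = (A_D/A_U)·exp[−(E_D−E_U)/(RT)] = (A_D/A_U)·exp[(E_U−E_D)/(RT)].
(E_U−E_D)/(RT) = (25.7−84.7)×10³/(8.314×734) = -59000/6102 = -9.668.
k_D/k_U = (2.98×10^10/2.65×10^7)·exp(-9.668) = 1125 × 6.326×10^-5 = 0.0711.

0.0711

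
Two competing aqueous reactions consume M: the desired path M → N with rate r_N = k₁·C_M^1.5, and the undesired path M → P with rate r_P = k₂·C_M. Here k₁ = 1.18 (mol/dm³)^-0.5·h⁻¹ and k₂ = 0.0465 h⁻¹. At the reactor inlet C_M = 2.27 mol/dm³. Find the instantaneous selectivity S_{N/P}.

S_{N/P} = r_N/r_P = (k₁·C_M^1.5)/(k₂·C_M) = (k₁/k₂)·C_M^0.5.
= (1.18×2.270^1.5) / (0.0465×2.270) = 4.036/0.1056 = 38.2.
Since the desired path is higher order in M, keeping C_M high (PFR or concentrated feed) favours N.

38.2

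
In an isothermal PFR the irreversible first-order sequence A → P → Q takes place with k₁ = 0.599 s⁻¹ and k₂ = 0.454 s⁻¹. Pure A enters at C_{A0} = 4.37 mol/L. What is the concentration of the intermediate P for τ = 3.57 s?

1.44 mol/L

The intermediate concentration in a first-order A→B→C sequence is C_P = k₁C_{A0}(e^(−k₁τ) − e^(−k₂τ))/(k₂−k₁).
e^(−k₁τ) = e^(−0.599×3.57) = e^(−2.138) = 0.1178; e^(−k₂τ) = e^(−1.621) = 0.1977.
C_P = 0.599×4.37/(0.454−0.599) × (0.1178−0.1977) = (-18.05)×(-0.07990) = 1.442 mol/L.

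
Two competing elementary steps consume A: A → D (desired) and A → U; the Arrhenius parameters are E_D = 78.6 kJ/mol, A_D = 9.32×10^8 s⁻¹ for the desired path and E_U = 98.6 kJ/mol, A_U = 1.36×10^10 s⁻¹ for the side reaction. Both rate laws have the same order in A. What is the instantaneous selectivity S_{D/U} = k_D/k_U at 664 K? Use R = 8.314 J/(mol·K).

With equal orders, S_{D/U} = k_D/k_U = (A_D/A_U)·exp[(E_U−E_D)/(RT)].
(E_U−E_D)/(RT) = (98.6−78.6)×10³/(8.314×664) = 20000/5520 = 3.623.
k_D/k_U = (9.32×10^8/1.36×10^10)·exp(3.623) = 0.06853 × 37.44 = 2.57.
Since E_D < E_U, lowering the temperature improves selectivity toward D.

2.57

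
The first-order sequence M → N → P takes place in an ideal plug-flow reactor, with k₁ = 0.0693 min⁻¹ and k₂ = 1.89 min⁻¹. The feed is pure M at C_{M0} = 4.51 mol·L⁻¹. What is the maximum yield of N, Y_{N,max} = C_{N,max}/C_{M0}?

For a first-order series the maximum intermediate yield is C_{N,max}/C_{M0} = (k₁/k₂)^[k₂/(k₂−k₁)].
= (0.0693/1.89)^(1.89/(1.89−0.0693)) = (0.03667)^(1.038) = 0.03233.

0.0323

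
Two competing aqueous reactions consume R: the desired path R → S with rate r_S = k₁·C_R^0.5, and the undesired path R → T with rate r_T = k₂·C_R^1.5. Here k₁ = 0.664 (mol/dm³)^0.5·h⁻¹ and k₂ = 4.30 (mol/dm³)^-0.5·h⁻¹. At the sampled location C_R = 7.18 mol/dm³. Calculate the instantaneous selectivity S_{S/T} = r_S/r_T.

S_{S/T} = r_S/r_T = (k₁·C_R^0.5)/(k₂·C_R^1.5) = (k₁/k₂)·C_R⁻¹.
= (0.664×7.180^0.5) / (4.30×7.180^1.5) = 1.779/82.73 = 0.0215.

0.0215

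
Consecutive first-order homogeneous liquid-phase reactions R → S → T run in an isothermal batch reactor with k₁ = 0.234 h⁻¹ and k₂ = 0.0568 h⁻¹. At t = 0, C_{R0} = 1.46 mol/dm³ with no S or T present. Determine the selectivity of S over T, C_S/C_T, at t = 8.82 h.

2.63

For first-order series with pure R initially, C_S(t) = k₁C_{R0}/(k₂−k₁)·(e^(−k₁t) − e^(−k₂t)).
e^(−k₁t) = e^(−0.234×8.82) = e^(−2.064) = 0.1270; e^(−k₂t) = e^(−0.5010) = 0.6059.
C_S = 0.234×1.46/(0.0568−0.234) × (0.1270−0.6059) = (-1.928)×(-0.4790) = 0.9235 mol/dm³.
C_R = C_{R0}e^(−k₁t) = 0.1854 mol/dm³, so C_T = C_{R0}−C_R−C_S = 0.3512 mol/dm³; C_S/C_T = 2.63.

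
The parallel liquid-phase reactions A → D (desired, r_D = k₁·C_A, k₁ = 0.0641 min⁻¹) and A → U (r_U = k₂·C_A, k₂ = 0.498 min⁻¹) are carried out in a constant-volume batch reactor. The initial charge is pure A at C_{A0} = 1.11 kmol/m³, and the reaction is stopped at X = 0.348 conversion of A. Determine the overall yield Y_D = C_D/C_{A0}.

C_A = C_{A0}(1−X) = 0.7237 kmol/m³.
Both paths are first order in A, so the instantaneous fraction to D is constant: dC_D/d(−C_A) = k₁/(k₁+k₂) = 0.1140.
C_D = 0.1140·(C_{A0}−C_A) = 0.1140×0.3863 = 0.0441 kmol/m³.
Y_D = C_D/C_{A0} = 0.04405/1.11 = 0.0397.

0.0397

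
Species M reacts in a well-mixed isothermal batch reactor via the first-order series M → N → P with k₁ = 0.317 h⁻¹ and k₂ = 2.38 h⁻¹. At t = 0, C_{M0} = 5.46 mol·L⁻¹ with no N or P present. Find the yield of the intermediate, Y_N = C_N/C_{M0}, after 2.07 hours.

Solving the coupled first-order balances gives C_N(t) = [k₁/(k₂−k₁)]·C_{M0}·(e^(−k₁t) − e^(−k₂t)).
e^(−k₁t) = e^(−0.317×2.07) = e^(−0.6562) = 0.5188; e^(−k₂t) = e^(−4.927) = 0.007251.
C_N = 0.317×5.46/(2.38−0.317) × (0.5188−0.007251) = 0.8390×0.5116 = 0.4292 mol·L⁻¹.
Y_N = C_N/C_{M0} = 0.4292/5.46 = 0.0786.

0.0786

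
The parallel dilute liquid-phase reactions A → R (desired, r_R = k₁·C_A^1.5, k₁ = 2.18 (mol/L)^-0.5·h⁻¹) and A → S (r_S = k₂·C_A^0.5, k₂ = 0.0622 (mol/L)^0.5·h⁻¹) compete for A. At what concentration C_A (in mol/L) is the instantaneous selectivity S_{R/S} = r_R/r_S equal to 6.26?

S_{R/S} = (k₁/k₂)·C_A ⇒ C_A = S·k₂/k₁.
= 6.26×0.0622/2.18 = 0.179 mol/L.

0.179 mol/L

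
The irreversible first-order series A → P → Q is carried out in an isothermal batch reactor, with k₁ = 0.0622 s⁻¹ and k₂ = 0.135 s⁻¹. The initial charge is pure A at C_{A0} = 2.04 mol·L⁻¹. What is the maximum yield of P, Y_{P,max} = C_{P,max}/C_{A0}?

For a first-order series the maximum intermediate yield is C_{P,max}/C_{A0} = (k₁/k₂)^[k₂/(k₂−k₁)].
= (0.0622/0.135)^(0.135/(0.135−0.0622)) = (0.4607)^(1.854) = 0.2376.

0.238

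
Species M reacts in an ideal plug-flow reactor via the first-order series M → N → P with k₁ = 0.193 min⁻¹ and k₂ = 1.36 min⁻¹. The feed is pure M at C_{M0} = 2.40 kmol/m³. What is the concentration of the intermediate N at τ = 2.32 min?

Solving the coupled first-order balances gives C_N(τ) = [k₁/(k₂−k₁)]·C_{M0}·(e^(−k₁τ) − e^(−k₂τ)).
e^(−k₁τ) = e^(−0.193×2.32) = e^(−0.4478) = 0.6391; e^(−k₂τ) = e^(−3.155) = 0.04263.
C_N = 0.193×2.40/(1.36−0.193) × (0.6391−0.04263) = 0.3969×0.5964 = 0.2367 kmol/m³.

0.237 kmol/m³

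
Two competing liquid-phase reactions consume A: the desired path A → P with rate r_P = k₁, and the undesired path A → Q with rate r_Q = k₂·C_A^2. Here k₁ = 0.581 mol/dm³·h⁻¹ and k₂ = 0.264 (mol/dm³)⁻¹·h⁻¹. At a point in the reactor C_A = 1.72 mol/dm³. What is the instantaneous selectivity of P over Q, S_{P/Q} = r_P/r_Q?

S_{P/Q} = r_P/r_Q = (k₁)/(k₂·C_A^2) = (k₁/k₂)·C_A^-2.
= (0.581) / (0.264×1.720^2) = 0.5810/0.7810 = 0.744.

0.744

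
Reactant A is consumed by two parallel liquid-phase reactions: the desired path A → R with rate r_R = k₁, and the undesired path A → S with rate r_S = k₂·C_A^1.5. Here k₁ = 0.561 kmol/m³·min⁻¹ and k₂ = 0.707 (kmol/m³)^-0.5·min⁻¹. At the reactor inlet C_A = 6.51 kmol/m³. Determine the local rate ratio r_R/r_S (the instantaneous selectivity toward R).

S_{R/S} = r_R/r_S = (k₁)/(k₂·C_A^1.5) = (k₁/k₂)·C_A^-1.5.
= (0.561) / (0.707×6.510^1.5) = 0.5610/11.74 = 0.0478.

0.0478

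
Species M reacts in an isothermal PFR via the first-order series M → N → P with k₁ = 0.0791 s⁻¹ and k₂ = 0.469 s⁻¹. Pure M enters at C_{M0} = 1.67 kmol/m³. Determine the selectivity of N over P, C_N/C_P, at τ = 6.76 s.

0.363

Solving the coupled first-order balances gives C_N(τ) = [k₁/(k₂−k₁)]·C_{M0}·(e^(−k₁τ) − e^(−k₂τ)).
e^(−k₁τ) = e^(−0.0791×6.76) = e^(−0.5347) = 0.5858; e^(−k₂τ) = e^(−3.170) = 0.04199.
C_N = 0.0791×1.67/(0.469−0.0791) × (0.5858−0.04199) = 0.3388×0.5439 = 0.1843 kmol/m³.
C_M = C_{M0}e^(−k₁τ) = 0.9783 kmol/m³, so C_P = C_{M0}−C_M−C_N = 0.5074 kmol/m³; C_N/C_P = 0.363.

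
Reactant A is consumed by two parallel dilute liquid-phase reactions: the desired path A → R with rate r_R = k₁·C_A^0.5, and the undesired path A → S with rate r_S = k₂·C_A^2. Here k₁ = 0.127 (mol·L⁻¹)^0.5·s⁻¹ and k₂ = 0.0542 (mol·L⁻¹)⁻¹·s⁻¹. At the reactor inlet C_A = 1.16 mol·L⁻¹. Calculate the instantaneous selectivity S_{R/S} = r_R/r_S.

1.88

S_{R/S} = r_R/r_S = (k₁·C_A^0.5)/(k₂·C_A^2) = (k₁/k₂)·C_A^-1.5.
= (0.127×1.160^0.5) / (0.0542×1.160^2) = 0.1368/0.07293 = 1.88.
The undesired path is higher order in A, so low C_A (CSTR or dilute feed) favours R.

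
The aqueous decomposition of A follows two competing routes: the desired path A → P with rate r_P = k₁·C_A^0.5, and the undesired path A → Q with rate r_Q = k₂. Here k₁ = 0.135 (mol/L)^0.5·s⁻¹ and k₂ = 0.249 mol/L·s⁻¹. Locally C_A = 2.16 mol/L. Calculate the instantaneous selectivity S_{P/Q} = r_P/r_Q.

0.797

S_{P/Q} = r_P/r_Q = (k₁·C_A^0.5)/(k₂) = (k₁/k₂)·C_A^0.5.
= (0.135×2.160^0.5) / (0.249) = 0.1984/0.2490 = 0.797.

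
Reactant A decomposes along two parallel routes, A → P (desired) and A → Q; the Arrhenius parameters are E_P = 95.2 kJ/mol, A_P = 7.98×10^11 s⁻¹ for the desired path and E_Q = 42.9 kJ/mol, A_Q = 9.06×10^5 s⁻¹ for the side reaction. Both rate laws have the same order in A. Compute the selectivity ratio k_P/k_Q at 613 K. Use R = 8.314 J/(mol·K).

k_P/k_Q = (A_P/A_Q)·exp[−(E_P−E_Q)/(RT)] = (A_P/A_Q)·exp[(E_Q−E_P)/(RT)].
(E_Q−E_P)/(RT) = (42.9−95.2)×10³/(8.314×613) = -52300/5096 = -10.26.
k_P/k_Q = (7.98×10^11/9.06×10^5)·exp(-10.26) = 8.808×10^5 × 3.494×10^-5 = 30.8.
Since E_P > E_Q, raising the temperature improves selectivity toward P.

30.8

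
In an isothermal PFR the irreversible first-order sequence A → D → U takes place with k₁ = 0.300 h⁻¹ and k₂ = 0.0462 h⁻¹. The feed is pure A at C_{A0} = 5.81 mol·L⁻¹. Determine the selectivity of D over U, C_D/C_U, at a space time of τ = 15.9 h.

1.28

The intermediate concentration in a first-order A→B→C sequence is C_D = k₁C_{A0}(e^(−k₁τ) − e^(−k₂τ))/(k₂−k₁).
e^(−k₁τ) = e^(−0.300×15.9) = e^(−4.770) = 0.008480; e^(−k₂τ) = e^(−0.7346) = 0.4797.
C_D = 0.300×5.81/(0.0462−0.300) × (0.008480−0.4797) = (-6.868)×(-0.4712) = 3.236 mol·L⁻¹.
C_A = C_{A0}e^(−k₁τ) = 0.04927 mol·L⁻¹, so C_U = C_{A0}−C_A−C_D = 2.525 mol·L⁻¹; C_D/C_U = 1.28.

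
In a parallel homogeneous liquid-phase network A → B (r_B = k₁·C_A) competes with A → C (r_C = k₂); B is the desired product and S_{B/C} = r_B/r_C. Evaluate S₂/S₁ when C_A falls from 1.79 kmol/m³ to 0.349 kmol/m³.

0.195

S_{B/C} = (k₁/k₂)·C_A, so S₂/S₁ = (C_{A,2}/C_{A,1}).
= 0.349/1.79 = 0.195.
Selectivity toward B falls as C_A falls — high-concentration operation is favoured.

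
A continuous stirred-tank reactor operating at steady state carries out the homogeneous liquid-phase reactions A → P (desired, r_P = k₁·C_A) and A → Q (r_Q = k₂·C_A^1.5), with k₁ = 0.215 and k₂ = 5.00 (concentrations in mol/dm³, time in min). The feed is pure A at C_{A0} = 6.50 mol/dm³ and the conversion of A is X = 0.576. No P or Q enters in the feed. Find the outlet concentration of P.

0.0945 mol/dm³

Exit C_A = C_{A0}(1−X) = 6.50×0.424 = 2.756 mol/dm³.
In a CSTR the entire volume is at exit conditions, so r_P = 0.215×2.756 = 0.5925 and r_Q = 5.00×2.756^1.5 = 22.88.
Fraction of consumed A going to P: r_P/(r_P+r_Q) = 0.02525.
C_P = 0.02525·C_{A0}·X = 0.02525×6.50×0.576 = 0.0945 mol/dm³.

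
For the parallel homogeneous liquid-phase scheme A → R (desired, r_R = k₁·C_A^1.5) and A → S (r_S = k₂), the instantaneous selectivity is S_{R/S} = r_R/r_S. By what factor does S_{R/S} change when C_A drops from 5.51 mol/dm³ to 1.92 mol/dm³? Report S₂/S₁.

S_{R/S} = (k₁/k₂)·C_A^1.5, so S₂/S₁ = (C_{A,2}/C_{A,1})^1.5.
= (1.92/5.51)^1.5 = (0.3485)^1.5 = 0.206.
Selectivity toward R falls as C_A falls — high-concentration operation is favoured.

0.206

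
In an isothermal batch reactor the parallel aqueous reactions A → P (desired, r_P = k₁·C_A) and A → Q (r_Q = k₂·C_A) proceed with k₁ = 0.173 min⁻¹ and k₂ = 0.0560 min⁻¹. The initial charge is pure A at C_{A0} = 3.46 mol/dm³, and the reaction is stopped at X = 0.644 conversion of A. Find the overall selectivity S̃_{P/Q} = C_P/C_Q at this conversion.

C_A = C_{A0}(1−X) = 1.232 mol/dm³.
Both paths are first order in A, so the instantaneous fraction to P is constant: dC_P/d(−C_A) = k₁/(k₁+k₂) = 0.7555.
C_P = 0.7555·(C_{A0}−C_A) = 0.7555×2.228 = 1.68 mol/dm³.
C_Q = (C_{A0}−C_A)−C_P = 0.5449 mol/dm³; S̃_{P/Q} = 1.683/0.5449 = 3.09.

3.09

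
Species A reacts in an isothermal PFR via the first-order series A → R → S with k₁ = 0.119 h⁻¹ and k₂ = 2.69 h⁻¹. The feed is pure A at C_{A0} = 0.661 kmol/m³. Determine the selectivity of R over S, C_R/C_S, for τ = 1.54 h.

For first-order series with pure A initially, C_R(τ) = k₁C_{A0}/(k₂−k₁)·(e^(−k₁τ) − e^(−k₂τ)).
e^(−k₁τ) = e^(−0.119×1.54) = e^(−0.1833) = 0.8326; e^(−k₂τ) = e^(−4.143) = 0.01588.
C_R = 0.119×0.661/(2.69−0.119) × (0.8326−0.01588) = 0.03059×0.8167 = 0.02499 kmol/m³.
C_A = C_{A0}e^(−k₁τ) = 0.5503 kmol/m³, so C_S = C_{A0}−C_A−C_R = 0.08570 kmol/m³; C_R/C_S = 0.292.

0.292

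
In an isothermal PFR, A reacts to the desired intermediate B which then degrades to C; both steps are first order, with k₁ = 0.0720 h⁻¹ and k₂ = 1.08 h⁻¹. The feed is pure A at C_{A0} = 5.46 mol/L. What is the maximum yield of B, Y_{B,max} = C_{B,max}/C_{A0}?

0.0549

For a first-order series the maximum intermediate yield is C_{B,max}/C_{A0} = (k₁/k₂)^[k₂/(k₂−k₁)].
= (0.0720/1.08)^(1.08/(1.08−0.0720)) = (0.06667)^(1.071) = 0.05494.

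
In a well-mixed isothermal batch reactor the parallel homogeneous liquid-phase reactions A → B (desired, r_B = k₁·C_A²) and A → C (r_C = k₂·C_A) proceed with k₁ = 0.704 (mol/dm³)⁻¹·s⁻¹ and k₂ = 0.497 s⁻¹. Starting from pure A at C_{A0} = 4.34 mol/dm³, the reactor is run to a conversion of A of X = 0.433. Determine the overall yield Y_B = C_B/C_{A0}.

0.357

C_A = C_{A0}(1−X) = 2.461 mol/dm³.
Along a PFR/batch, dC_C/dC_A = −r_C/(r_B+r_C) = −k₂/(k₂+k₁·C_A).
Integrating from C_{A0} to C_A: C_C = (0.497/0.704)·ln[(0.497+0.704·4.34)/(0.497+0.704·2.46)] = 0.7060·ln(3.552/2.229) = 0.3289 mol/dm³.
Then C_B = (C_{A0}−C_A) − C_C = 1.879 − 0.3289 = 1.550 mol/dm³.
Y_B = C_B/C_{A0} = 1.550/4.34 = 0.357.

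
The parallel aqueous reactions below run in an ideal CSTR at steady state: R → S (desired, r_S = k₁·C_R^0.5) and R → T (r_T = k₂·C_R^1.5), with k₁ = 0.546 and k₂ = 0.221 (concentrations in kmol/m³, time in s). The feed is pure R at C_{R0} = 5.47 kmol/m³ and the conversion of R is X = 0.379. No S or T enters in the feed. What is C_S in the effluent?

0.873 kmol/m³

Exit C_R = C_{R0}(1−X) = 5.47×0.621 = 3.397 kmol/m³.
Rates in a CSTR are evaluated at the outlet concentration: r_S = 0.546×3.397^0.5 = 1.006, r_T = 0.221×3.397^1.5 = 1.384.
Fraction of consumed R going to S: r_S/(r_S+r_T) = 0.4211.
C_S = 0.4211·C_{R0}·X = 0.4211×5.47×0.379 = 0.873 kmol/m³.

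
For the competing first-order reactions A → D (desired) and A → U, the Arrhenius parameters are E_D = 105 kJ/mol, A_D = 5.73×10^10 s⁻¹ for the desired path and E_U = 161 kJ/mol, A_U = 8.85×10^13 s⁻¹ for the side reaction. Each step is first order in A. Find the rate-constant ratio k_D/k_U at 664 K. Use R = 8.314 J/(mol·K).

Since both paths have the same order in A, the concentration cancels and S_{D/U} = k_D/k_U = (A_D/A_U)·exp[(E_U−E_D)/(RT)].
(E_U−E_D)/(RT) = (161−105)×10³/(8.314×664) = 56000/5520 = 10.14.
k_D/k_U = (5.73×10^10/8.85×10^13)·exp(10.14) = 6.475×10^-4 × 25438 = 16.5.
Since E_D < E_U, lowering the temperature improves selectivity toward D.

16.5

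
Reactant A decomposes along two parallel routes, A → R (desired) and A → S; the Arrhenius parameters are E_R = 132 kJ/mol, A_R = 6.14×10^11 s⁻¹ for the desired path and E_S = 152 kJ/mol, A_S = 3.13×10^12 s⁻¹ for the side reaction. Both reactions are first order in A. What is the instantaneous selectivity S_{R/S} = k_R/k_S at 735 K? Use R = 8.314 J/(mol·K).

5.18

With equal orders, S_{R/S} = k_R/k_S = (A_R/A_S)·exp[(E_S−E_R)/(RT)].
(E_S−E_R)/(RT) = (152−132)×10³/(8.314×735) = 20000/6111 = 3.273.
k_R/k_S = (6.14×10^11/3.13×10^12)·exp(3.273) = 0.1962 × 26.39 = 5.18.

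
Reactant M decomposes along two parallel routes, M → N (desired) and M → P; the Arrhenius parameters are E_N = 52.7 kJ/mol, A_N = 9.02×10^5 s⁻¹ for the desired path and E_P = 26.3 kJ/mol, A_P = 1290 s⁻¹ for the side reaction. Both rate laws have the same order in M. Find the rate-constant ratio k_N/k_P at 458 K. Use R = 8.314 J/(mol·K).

0.682

Since both paths have the same order in M, the concentration cancels and S_{N/P} = k_N/k_P = (A_N/A_P)·exp[(E_P−E_N)/(RT)].
(E_P−E_N)/(RT) = (26.3−52.7)×10³/(8.314×458) = -26400/3808 = -6.933.
k_N/k_P = (9.02×10^5/1290)·exp(-6.933) = 699.2 × 9.750×10^-4 = 0.682.
Since E_N > E_P, raising the temperature improves selectivity toward N.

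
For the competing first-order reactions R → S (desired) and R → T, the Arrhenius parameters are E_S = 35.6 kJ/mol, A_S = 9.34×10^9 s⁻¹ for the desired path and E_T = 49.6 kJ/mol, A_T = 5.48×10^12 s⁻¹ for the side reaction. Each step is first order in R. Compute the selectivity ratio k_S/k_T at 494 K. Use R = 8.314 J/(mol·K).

0.0515

With equal orders, S_{S/T} = k_S/k_T = (A_S/A_T)·exp[(E_T−E_S)/(RT)].
(E_T−E_S)/(RT) = (49.6−35.6)×10³/(8.314×494) = 14000/4107 = 3.409.
k_S/k_T = (9.34×10^9/5.48×10^12)·exp(3.409) = 0.001704 × 30.23 = 0.0515.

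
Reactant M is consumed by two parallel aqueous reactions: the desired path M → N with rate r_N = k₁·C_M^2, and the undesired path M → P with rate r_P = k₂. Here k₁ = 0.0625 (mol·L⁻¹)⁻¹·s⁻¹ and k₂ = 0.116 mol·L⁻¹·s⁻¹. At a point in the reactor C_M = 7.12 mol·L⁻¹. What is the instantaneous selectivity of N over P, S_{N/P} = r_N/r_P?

S_{N/P} = r_N/r_P = (k₁·C_M^2)/(k₂) = (k₁/k₂)·C_M^2.
= (0.0625×7.120^2) / (0.116) = 3.168/0.1160 = 27.3.

27.3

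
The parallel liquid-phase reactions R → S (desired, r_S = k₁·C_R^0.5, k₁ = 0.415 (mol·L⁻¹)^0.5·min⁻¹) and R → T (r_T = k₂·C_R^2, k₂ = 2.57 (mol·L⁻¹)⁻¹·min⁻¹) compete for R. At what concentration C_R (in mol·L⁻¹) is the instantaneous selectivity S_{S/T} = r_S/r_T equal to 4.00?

0.118 mol·L⁻¹

S_{S/T} = (k₁/k₂)·C_R^-1.5 ⇒ C_R = (S·k₂/k₁)^(1/(-1.5)).
= (4.00×2.57/0.415)^(-0.6667) = (24.77)^(-0.6667) = 0.118 mol·L⁻¹.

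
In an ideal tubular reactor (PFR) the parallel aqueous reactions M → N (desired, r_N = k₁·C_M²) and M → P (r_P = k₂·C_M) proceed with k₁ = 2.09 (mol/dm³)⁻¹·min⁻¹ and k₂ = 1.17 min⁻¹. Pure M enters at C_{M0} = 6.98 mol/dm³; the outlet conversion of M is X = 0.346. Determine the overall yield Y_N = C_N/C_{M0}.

0.315

C_M = C_{M0}(1−X) = 4.565 mol/dm³.
Along a PFR/batch, dC_P/dC_M = −r_P/(r_N+r_P) = −k₂/(k₂+k₁·C_M).
Integrating from C_{M0} to C_M: C_P = (1.17/2.09)·ln[(1.17+2.09·6.98)/(1.17+2.09·4.56)] = 0.5598·ln(15.76/10.71) = 0.2162 mol/dm³.
Then C_N = (C_{M0}−C_M) − C_P = 2.415 − 0.2162 = 2.199 mol/dm³.
Y_N = C_N/C_{M0} = 2.199/6.98 = 0.315.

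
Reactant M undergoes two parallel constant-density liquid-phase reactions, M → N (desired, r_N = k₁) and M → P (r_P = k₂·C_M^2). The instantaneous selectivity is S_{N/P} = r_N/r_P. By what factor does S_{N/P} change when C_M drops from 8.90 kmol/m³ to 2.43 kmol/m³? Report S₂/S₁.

13.4

S_{N/P} = (k₁/k₂)·C_M^-2, so S₂/S₁ = (C_{M,2}/C_{M,1})^-2.
= (2.43/8.90)^(-2) = (0.2730)^(-2) = 13.4.
Selectivity toward N rises as C_M falls — low-concentration operation is favoured.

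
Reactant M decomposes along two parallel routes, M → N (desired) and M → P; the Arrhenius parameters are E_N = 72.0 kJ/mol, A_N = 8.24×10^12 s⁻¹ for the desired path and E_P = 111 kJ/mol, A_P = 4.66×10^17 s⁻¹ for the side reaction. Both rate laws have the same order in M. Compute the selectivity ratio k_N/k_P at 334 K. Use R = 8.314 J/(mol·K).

With equal orders, S_{N/P} = k_N/k_P = (A_N/A_P)·exp[(E_P−E_N)/(RT)].
(E_P−E_N)/(RT) = (111−72.0)×10³/(8.314×334) = 39000/2777 = 14.04.
k_N/k_P = (8.24×10^12/4.66×10^17)·exp(14.04) = 1.768×10^-5 × 1.257×10^6 = 22.2.
Since E_N < E_P, lowering the temperature improves selectivity toward N.

22.2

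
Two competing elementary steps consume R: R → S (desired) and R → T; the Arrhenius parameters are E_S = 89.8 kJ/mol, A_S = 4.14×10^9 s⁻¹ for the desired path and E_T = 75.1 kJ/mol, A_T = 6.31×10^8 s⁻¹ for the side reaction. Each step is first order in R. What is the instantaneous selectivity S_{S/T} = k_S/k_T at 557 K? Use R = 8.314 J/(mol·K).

k_S/k_T = (A_S/A_T)·exp[−(E_S−E_T)/(RT)] = (A_S/A_T)·exp[(E_T−E_S)/(RT)].
(E_T−E_S)/(RT) = (75.1−89.8)×10³/(8.314×557) = -14700/4631 = -3.174.
k_S/k_T = (4.14×10^9/6.31×10^8)·exp(-3.174) = 6.561 × 0.04182 = 0.274.

0.274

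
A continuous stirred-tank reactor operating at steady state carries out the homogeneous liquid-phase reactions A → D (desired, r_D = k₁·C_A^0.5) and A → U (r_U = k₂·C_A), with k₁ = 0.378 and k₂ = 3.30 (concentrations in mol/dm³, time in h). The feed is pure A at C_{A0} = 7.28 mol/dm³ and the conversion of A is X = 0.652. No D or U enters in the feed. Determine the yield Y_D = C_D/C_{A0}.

Exit C_A = C_{A0}(1−X) = 7.28×0.348 = 2.533 mol/dm³.
A CSTR operates uniformly at the exit composition, giving r_D = 0.6017 and r_U = 8.360 (each k·C_A^n at C_A = 2.533).
Fraction of consumed A going to D: r_D/(r_D+r_U) = 0.06713.
C_D = 0.06713·C_{A0}·X = 0.06713×7.28×0.652 = 0.319 mol/dm³; Y_D = C_D/C_{A0} = 0.0438.

0.0438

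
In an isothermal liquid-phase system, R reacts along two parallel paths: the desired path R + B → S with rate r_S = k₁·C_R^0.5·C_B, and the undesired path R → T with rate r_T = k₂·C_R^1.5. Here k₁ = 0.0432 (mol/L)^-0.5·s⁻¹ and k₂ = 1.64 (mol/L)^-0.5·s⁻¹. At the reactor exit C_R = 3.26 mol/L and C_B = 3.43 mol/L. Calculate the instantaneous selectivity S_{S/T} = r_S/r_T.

0.0277

S_{S/T} = r_S/r_T = (k₁·C_R^0.5·C_B)/(k₂·C_R^1.5) = (k₁/k₂)·C_R⁻¹·C_B.
= (0.0432×3.260^0.5×3.430) / (1.64×3.260^1.5) = 0.2675/9.653 = 0.0277.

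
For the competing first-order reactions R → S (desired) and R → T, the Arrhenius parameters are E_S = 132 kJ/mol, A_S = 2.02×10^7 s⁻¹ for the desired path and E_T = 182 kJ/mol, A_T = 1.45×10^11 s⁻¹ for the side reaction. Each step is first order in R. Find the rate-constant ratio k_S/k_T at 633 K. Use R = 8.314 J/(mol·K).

Since both paths have the same order in R, the concentration cancels and S_{S/T} = k_S/k_T = (A_S/A_T)·exp[(E_T−E_S)/(RT)].
(E_T−E_S)/(RT) = (182−132)×10³/(8.314×633) = 50000/5263 = 9.501.
k_S/k_T = (2.02×10^7/1.45×10^11)·exp(9.501) = 1.393×10^-4 × 13369 = 1.86.

1.86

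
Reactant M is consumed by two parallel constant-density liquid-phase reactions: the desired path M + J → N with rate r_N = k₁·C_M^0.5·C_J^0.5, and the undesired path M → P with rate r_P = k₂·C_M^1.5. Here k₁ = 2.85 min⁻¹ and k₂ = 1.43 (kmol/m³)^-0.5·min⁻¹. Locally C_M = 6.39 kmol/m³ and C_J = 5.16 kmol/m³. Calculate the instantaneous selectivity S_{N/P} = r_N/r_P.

0.708

S_{N/P} = r_N/r_P = (k₁·C_M^0.5·C_J^0.5)/(k₂·C_M^1.5) = (k₁/k₂)·C_M⁻¹·C_J^0.5.
= (2.85×6.390^0.5×5.160^0.5) / (1.43×6.390^1.5) = 16.37/23.10 = 0.708.
The undesired path is higher order in M, so low C_M (CSTR or dilute feed) favours N.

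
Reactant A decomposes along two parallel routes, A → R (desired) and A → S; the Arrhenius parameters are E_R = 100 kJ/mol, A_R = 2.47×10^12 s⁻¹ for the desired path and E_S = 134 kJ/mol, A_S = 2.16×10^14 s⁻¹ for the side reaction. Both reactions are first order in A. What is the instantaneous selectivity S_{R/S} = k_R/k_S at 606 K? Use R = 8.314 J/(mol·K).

9.75

k_R/k_S = (A_R/A_S)·exp[−(E_R−E_S)/(RT)] = (A_R/A_S)·exp[(E_S−E_R)/(RT)].
(E_S−E_R)/(RT) = (134−100)×10³/(8.314×606) = 34000/5038 = 6.748.
k_R/k_S = (2.47×10^12/2.16×10^14)·exp(6.748) = 0.01144 × 852.6 = 9.75.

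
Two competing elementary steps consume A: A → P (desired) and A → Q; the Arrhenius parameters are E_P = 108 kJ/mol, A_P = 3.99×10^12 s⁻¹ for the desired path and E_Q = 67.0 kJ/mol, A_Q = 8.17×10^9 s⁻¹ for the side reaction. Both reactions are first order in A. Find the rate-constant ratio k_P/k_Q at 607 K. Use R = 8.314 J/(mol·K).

Since both paths have the same order in A, the concentration cancels and S_{P/Q} = k_P/k_Q = (A_P/A_Q)·exp[(E_Q−E_P)/(RT)].
(E_Q−E_P)/(RT) = (67.0−108)×10³/(8.314×607) = -41000/5047 = -8.124.
k_P/k_Q = (3.99×10^12/8.17×10^9)·exp(-8.124) = 488.4 × 2.963×10^-4 = 0.145.
Since E_P > E_Q, raising the temperature improves selectivity toward P.

0.145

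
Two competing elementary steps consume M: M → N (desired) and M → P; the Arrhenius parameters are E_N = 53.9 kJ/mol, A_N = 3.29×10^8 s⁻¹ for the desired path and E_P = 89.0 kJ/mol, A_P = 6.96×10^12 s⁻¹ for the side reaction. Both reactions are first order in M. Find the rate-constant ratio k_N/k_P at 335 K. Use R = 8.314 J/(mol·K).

14.1

With equal orders, S_{N/P} = k_N/k_P = (A_N/A_P)·exp[(E_P−E_N)/(RT)].
(E_P−E_N)/(RT) = (89.0−53.9)×10³/(8.314×335) = 35100/2785 = 12.60.
k_N/k_P = (3.29×10^8/6.96×10^12)·exp(12.60) = 4.727×10^-5 × 2.973×10^5 = 14.1.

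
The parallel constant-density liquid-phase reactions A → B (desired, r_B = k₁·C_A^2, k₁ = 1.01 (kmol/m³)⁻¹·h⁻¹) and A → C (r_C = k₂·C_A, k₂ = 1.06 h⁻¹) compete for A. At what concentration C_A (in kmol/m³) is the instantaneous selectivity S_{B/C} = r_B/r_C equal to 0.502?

S_{B/C} = (k₁/k₂)·C_A ⇒ C_A = S·k₂/k₁.
= 0.502×1.06/1.01 = 0.527 kmol/m³.

0.527 kmol/m³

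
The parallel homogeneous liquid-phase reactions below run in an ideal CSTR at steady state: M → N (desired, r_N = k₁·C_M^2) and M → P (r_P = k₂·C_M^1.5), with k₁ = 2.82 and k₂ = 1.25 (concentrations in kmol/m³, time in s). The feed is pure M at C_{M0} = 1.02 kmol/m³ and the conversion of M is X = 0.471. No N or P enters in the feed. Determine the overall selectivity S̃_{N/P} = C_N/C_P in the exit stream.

1.66

Exit C_M = C_{M0}(1−X) = 1.02×0.529 = 0.5396 kmol/m³.
In a CSTR the entire volume is at exit conditions, so r_N = 2.82×0.5396^2 = 0.8210 and r_P = 1.25×0.5396^1.5 = 0.4954.
Overall selectivity = C_N/C_P = r_Nτ/(r_Pτ) = r_N/r_P = 1.66.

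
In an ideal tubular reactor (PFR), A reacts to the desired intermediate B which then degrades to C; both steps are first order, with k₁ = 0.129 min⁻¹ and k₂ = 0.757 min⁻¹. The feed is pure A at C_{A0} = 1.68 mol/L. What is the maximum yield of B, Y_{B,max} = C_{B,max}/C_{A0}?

Evaluating C_B at τ_opt = ln(k₂/k₁)/(k₂−k₁) gives C_{B,max}/C_{A0} = (k₁/k₂)^[k₂/(k₂−k₁)].
= (0.129/0.757)^(0.757/(0.757−0.129)) = (0.1704)^(1.205) = 0.1185.

0.118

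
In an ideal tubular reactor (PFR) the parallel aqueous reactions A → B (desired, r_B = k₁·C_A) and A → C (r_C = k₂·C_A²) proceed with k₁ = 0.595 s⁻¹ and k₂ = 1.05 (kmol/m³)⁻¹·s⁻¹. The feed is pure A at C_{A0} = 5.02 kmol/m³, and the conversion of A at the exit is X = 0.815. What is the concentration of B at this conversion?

C_A = C_{A0}(1−X) = 0.9287 kmol/m³.
Along a PFR/batch, dC_B/dC_A = −r_B/(r_B+r_C) = −k₁/(k₁+k₂·C_A).
Integrating from C_{A0} to C_A: C_B = (0.595/1.05)·ln[(0.595+1.05·5.02)/(0.595+1.05·0.929)] = 0.5667·ln(5.866/1.570) = 0.7469 kmol/m³.

0.747 kmol/m³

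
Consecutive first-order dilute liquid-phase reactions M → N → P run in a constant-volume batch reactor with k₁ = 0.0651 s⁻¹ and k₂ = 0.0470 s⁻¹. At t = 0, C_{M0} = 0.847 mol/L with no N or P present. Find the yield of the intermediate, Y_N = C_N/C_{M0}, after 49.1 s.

For first-order series with pure M initially, C_N(t) = k₁C_{M0}/(k₂−k₁)·(e^(−k₁t) − e^(−k₂t)).
e^(−k₁t) = e^(−0.0651×49.1) = e^(−3.196) = 0.04091; e^(−k₂t) = e^(−2.308) = 0.09949.
C_N = 0.0651×0.847/(0.0470−0.0651) × (0.04091−0.09949) = (-3.046)×(-0.05858) = 0.1785 mol/L.
Y_N = C_N/C_{M0} = 0.1785/0.847 = 0.211.

0.211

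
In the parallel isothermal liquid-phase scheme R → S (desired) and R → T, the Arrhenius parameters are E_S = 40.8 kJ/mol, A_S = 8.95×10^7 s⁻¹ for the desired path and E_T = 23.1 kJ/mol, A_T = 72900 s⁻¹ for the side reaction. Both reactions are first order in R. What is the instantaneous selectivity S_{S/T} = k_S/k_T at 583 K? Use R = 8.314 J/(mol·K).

Since both paths have the same order in R, the concentration cancels and S_{S/T} = k_S/k_T = (A_S/A_T)·exp[(E_T−E_S)/(RT)].
(E_T−E_S)/(RT) = (23.1−40.8)×10³/(8.314×583) = -17700/4847 = -3.652.
k_S/k_T = (8.95×10^7/72900)·exp(-3.652) = 1228 × 0.02595 = 31.9.

31.9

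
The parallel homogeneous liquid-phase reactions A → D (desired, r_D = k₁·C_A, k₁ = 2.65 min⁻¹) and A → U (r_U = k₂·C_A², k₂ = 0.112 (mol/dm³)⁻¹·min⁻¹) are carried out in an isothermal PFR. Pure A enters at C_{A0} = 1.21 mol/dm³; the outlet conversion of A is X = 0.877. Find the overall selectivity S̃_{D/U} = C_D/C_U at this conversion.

C_A = C_{A0}(1−X) = 0.1488 mol/dm³.
Along a PFR/batch, dC_D/dC_A = −r_D/(r_D+r_U) = −k₁/(k₁+k₂·C_A).
Integrating from C_{A0} to C_A: C_D = (2.65/0.112)·ln[(2.65+0.112·1.21)/(2.65+0.112·0.149)] = 23.66·ln(2.786/2.667) = 1.032 mol/dm³.
C_U = (C_{A0}−C_A)−C_D = 0.02946 mol/dm³; S̃_{D/U} = 1.032/0.02946 = 35.0.

35.0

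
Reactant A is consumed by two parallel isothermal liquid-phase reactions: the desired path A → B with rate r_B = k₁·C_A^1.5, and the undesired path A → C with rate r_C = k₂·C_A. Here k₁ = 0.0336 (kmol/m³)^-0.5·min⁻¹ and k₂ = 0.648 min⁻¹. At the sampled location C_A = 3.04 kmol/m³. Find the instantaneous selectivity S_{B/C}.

0.0904

S_{B/C} = r_B/r_C = (k₁·C_A^1.5)/(k₂·C_A) = (k₁/k₂)·C_A^0.5.
= (0.0336×3.040^1.5) / (0.648×3.040) = 0.1781/1.970 = 0.0904.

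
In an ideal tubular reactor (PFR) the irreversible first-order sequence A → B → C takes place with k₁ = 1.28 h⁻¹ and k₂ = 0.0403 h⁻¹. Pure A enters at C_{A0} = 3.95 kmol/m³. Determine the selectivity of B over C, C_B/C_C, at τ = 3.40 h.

8.86

The intermediate concentration in a first-order A→B→C sequence is C_B = k₁C_{A0}(e^(−k₁τ) − e^(−k₂τ))/(k₂−k₁).
e^(−k₁τ) = e^(−1.28×3.40) = e^(−4.352) = 0.01288; e^(−k₂τ) = e^(−0.1370) = 0.8720.
C_B = 1.28×3.95/(0.0403−1.28) × (0.01288−0.8720) = (-4.078)×(-0.8591) = 3.504 kmol/m³.
C_A = C_{A0}e^(−k₁τ) = 0.05088 kmol/m³, so C_C = C_{A0}−C_A−C_B = 0.3955 kmol/m³; C_B/C_C = 8.86.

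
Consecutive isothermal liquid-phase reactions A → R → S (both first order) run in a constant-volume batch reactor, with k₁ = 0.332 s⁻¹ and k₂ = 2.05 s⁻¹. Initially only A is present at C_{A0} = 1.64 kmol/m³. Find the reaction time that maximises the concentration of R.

Setting dC_R/dt = 0 gives t_opt = ln(k₂/k₁)/(k₂−k₁).
= ln(2.05/0.332)/(2.05−0.332) = ln(6.175)/1.718 = 1.820/1.718 = 1.06 s.

1.06 s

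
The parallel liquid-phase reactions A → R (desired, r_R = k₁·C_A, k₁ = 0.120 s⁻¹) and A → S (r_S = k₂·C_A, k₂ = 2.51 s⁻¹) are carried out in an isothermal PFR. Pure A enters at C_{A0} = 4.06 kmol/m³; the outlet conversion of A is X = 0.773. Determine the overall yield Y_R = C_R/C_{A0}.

C_A = C_{A0}(1−X) = 0.9216 kmol/m³.
Both paths are first order in A, so the instantaneous fraction to R is constant: dC_R/d(−C_A) = k₁/(k₁+k₂) = 0.04563.
C_R = 0.04563·(C_{A0}−C_A) = 0.04563×3.138 = 0.143 kmol/m³.
Y_R = C_R/C_{A0} = 0.1432/4.06 = 0.0353.

0.0353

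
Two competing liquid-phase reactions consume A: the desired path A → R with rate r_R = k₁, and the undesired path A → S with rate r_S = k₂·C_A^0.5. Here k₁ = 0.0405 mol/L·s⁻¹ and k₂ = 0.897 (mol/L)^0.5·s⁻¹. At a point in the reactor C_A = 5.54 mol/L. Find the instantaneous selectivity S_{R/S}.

0.0192

S_{R/S} = r_R/r_S = (k₁)/(k₂·C_A^0.5) = (k₁/k₂)·C_A^-0.5.
= (0.0405) / (0.897×5.540^0.5) = 0.04050/2.111 = 0.0192.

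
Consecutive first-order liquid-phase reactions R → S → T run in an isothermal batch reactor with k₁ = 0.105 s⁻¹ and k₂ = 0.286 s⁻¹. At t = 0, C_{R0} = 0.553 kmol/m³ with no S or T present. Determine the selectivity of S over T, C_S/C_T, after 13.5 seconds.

0.204

Solving the coupled first-order balances gives C_S(t) = [k₁/(k₂−k₁)]·C_{R0}·(e^(−k₁t) − e^(−k₂t)).
e^(−k₁t) = e^(−0.105×13.5) = e^(−1.417) = 0.2423; e^(−k₂t) = e^(−3.861) = 0.02105.
C_S = 0.105×0.553/(0.286−0.105) × (0.2423−0.02105) = 0.3208×0.2213 = 0.07098 kmol/m³.
C_R = C_{R0}e^(−k₁t) = 0.1340 kmol/m³, so C_T = C_{R0}−C_R−C_S = 0.3480 kmol/m³; C_S/C_T = 0.204.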